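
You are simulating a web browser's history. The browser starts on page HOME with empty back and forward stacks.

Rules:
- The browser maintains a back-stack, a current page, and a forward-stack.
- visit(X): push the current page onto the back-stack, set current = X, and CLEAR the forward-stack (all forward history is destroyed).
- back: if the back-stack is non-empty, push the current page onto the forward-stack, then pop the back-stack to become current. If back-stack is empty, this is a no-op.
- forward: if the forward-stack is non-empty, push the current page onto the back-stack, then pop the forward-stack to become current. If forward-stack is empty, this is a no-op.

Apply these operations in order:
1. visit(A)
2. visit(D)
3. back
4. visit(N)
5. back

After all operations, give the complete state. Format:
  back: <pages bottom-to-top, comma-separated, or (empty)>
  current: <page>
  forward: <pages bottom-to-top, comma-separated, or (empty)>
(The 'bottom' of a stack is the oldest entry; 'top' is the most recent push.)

After 1 (visit(A)): cur=A back=1 fwd=0
After 2 (visit(D)): cur=D back=2 fwd=0
After 3 (back): cur=A back=1 fwd=1
After 4 (visit(N)): cur=N back=2 fwd=0
After 5 (back): cur=A back=1 fwd=1

Answer: back: HOME
current: A
forward: N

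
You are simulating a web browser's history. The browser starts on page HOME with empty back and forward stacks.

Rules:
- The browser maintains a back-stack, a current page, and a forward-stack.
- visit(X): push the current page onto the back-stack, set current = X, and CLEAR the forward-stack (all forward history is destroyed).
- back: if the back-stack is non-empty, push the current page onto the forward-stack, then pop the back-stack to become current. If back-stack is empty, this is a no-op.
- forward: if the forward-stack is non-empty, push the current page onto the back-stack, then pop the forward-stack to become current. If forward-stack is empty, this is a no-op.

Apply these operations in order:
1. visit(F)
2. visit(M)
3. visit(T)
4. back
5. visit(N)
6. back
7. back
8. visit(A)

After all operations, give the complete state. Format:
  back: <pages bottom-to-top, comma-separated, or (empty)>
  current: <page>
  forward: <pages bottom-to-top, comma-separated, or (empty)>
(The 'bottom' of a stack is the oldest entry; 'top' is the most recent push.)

After 1 (visit(F)): cur=F back=1 fwd=0
After 2 (visit(M)): cur=M back=2 fwd=0
After 3 (visit(T)): cur=T back=3 fwd=0
After 4 (back): cur=M back=2 fwd=1
After 5 (visit(N)): cur=N back=3 fwd=0
After 6 (back): cur=M back=2 fwd=1
After 7 (back): cur=F back=1 fwd=2
After 8 (visit(A)): cur=A back=2 fwd=0

Answer: back: HOME,F
current: A
forward: (empty)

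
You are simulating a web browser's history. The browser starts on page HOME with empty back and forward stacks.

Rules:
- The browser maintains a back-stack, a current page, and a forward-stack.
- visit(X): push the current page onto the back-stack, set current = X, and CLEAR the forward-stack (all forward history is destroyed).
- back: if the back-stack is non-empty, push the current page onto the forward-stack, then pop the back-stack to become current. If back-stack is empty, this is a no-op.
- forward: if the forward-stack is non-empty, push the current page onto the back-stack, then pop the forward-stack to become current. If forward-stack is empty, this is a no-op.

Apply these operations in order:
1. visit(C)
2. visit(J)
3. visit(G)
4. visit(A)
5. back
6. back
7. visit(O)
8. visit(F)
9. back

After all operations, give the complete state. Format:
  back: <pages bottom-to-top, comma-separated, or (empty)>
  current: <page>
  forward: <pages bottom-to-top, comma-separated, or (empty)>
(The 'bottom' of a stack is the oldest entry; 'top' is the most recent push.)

Answer: back: HOME,C,J
current: O
forward: F

Derivation:
After 1 (visit(C)): cur=C back=1 fwd=0
After 2 (visit(J)): cur=J back=2 fwd=0
After 3 (visit(G)): cur=G back=3 fwd=0
After 4 (visit(A)): cur=A back=4 fwd=0
After 5 (back): cur=G back=3 fwd=1
After 6 (back): cur=J back=2 fwd=2
After 7 (visit(O)): cur=O back=3 fwd=0
After 8 (visit(F)): cur=F back=4 fwd=0
After 9 (back): cur=O back=3 fwd=1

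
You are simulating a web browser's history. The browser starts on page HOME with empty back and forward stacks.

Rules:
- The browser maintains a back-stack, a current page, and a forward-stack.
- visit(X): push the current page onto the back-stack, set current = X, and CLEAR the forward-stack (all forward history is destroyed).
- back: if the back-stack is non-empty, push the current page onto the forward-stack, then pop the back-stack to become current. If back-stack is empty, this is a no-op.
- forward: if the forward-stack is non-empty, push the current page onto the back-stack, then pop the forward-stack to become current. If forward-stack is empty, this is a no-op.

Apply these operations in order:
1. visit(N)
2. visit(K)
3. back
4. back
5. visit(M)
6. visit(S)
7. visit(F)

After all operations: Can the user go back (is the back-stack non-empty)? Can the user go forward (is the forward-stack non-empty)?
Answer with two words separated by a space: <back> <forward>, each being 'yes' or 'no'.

After 1 (visit(N)): cur=N back=1 fwd=0
After 2 (visit(K)): cur=K back=2 fwd=0
After 3 (back): cur=N back=1 fwd=1
After 4 (back): cur=HOME back=0 fwd=2
After 5 (visit(M)): cur=M back=1 fwd=0
After 6 (visit(S)): cur=S back=2 fwd=0
After 7 (visit(F)): cur=F back=3 fwd=0

Answer: yes no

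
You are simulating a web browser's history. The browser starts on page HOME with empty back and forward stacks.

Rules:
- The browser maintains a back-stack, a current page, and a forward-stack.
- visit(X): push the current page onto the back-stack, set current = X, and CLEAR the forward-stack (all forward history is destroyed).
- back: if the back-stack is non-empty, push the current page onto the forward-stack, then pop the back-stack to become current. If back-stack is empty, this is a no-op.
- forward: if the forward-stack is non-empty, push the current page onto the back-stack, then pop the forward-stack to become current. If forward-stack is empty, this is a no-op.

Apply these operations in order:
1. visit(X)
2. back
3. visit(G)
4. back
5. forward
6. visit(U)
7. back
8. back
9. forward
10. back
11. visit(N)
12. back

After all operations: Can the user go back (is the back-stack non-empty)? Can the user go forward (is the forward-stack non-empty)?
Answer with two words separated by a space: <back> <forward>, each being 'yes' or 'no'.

After 1 (visit(X)): cur=X back=1 fwd=0
After 2 (back): cur=HOME back=0 fwd=1
After 3 (visit(G)): cur=G back=1 fwd=0
After 4 (back): cur=HOME back=0 fwd=1
After 5 (forward): cur=G back=1 fwd=0
After 6 (visit(U)): cur=U back=2 fwd=0
After 7 (back): cur=G back=1 fwd=1
After 8 (back): cur=HOME back=0 fwd=2
After 9 (forward): cur=G back=1 fwd=1
After 10 (back): cur=HOME back=0 fwd=2
After 11 (visit(N)): cur=N back=1 fwd=0
After 12 (back): cur=HOME back=0 fwd=1

Answer: no yes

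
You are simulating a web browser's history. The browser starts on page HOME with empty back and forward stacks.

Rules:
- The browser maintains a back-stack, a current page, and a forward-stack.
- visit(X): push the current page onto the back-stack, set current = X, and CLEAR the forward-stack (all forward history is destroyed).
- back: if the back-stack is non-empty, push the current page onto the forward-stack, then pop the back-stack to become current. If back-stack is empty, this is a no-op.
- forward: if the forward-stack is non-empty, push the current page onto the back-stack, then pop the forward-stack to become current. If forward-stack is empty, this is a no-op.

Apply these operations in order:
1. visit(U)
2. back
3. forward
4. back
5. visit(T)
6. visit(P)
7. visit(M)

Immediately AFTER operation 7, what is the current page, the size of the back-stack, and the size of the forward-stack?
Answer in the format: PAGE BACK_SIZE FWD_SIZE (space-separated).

After 1 (visit(U)): cur=U back=1 fwd=0
After 2 (back): cur=HOME back=0 fwd=1
After 3 (forward): cur=U back=1 fwd=0
After 4 (back): cur=HOME back=0 fwd=1
After 5 (visit(T)): cur=T back=1 fwd=0
After 6 (visit(P)): cur=P back=2 fwd=0
After 7 (visit(M)): cur=M back=3 fwd=0

M 3 0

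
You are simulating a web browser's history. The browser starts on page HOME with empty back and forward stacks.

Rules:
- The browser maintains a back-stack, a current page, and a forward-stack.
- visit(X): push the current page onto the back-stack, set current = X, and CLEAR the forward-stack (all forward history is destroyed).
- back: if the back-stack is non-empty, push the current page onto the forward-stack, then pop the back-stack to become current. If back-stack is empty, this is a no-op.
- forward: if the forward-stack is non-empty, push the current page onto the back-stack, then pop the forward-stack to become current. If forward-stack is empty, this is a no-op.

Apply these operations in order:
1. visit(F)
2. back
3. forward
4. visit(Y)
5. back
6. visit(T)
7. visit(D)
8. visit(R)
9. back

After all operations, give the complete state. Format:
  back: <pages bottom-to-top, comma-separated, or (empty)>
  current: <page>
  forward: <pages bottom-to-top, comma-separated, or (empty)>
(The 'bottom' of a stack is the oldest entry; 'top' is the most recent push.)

Answer: back: HOME,F,T
current: D
forward: R

Derivation:
After 1 (visit(F)): cur=F back=1 fwd=0
After 2 (back): cur=HOME back=0 fwd=1
After 3 (forward): cur=F back=1 fwd=0
After 4 (visit(Y)): cur=Y back=2 fwd=0
After 5 (back): cur=F back=1 fwd=1
After 6 (visit(T)): cur=T back=2 fwd=0
After 7 (visit(D)): cur=D back=3 fwd=0
After 8 (visit(R)): cur=R back=4 fwd=0
After 9 (back): cur=D back=3 fwd=1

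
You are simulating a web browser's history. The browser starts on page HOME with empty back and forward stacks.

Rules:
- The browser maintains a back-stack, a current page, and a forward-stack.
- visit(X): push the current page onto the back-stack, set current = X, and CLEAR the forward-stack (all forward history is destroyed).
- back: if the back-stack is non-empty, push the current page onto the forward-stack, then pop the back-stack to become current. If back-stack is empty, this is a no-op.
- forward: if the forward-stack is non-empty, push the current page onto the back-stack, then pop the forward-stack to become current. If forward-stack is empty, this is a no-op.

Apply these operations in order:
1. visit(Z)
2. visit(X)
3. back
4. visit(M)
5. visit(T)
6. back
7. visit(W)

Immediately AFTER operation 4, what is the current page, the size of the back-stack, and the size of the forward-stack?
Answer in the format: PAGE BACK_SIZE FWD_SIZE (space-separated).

After 1 (visit(Z)): cur=Z back=1 fwd=0
After 2 (visit(X)): cur=X back=2 fwd=0
After 3 (back): cur=Z back=1 fwd=1
After 4 (visit(M)): cur=M back=2 fwd=0

M 2 0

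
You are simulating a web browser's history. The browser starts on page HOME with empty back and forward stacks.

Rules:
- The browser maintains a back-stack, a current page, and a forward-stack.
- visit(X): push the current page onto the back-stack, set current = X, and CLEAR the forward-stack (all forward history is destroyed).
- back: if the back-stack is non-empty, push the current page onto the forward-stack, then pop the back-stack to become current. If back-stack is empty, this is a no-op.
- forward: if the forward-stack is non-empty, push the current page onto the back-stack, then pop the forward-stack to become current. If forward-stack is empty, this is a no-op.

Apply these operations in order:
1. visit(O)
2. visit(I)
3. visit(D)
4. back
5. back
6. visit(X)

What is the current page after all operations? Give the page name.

Answer: X

Derivation:
After 1 (visit(O)): cur=O back=1 fwd=0
After 2 (visit(I)): cur=I back=2 fwd=0
After 3 (visit(D)): cur=D back=3 fwd=0
After 4 (back): cur=I back=2 fwd=1
After 5 (back): cur=O back=1 fwd=2
After 6 (visit(X)): cur=X back=2 fwd=0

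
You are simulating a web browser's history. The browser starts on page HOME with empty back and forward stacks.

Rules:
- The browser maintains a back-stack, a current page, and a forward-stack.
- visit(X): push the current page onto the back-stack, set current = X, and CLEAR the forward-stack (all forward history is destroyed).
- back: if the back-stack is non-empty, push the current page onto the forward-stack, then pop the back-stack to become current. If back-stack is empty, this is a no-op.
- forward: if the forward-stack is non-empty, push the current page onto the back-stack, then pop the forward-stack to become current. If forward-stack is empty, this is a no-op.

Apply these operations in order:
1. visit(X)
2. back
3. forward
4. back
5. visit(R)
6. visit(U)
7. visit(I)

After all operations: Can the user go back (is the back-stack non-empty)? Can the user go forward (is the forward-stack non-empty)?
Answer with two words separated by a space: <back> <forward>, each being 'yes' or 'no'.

After 1 (visit(X)): cur=X back=1 fwd=0
After 2 (back): cur=HOME back=0 fwd=1
After 3 (forward): cur=X back=1 fwd=0
After 4 (back): cur=HOME back=0 fwd=1
After 5 (visit(R)): cur=R back=1 fwd=0
After 6 (visit(U)): cur=U back=2 fwd=0
After 7 (visit(I)): cur=I back=3 fwd=0

Answer: yes no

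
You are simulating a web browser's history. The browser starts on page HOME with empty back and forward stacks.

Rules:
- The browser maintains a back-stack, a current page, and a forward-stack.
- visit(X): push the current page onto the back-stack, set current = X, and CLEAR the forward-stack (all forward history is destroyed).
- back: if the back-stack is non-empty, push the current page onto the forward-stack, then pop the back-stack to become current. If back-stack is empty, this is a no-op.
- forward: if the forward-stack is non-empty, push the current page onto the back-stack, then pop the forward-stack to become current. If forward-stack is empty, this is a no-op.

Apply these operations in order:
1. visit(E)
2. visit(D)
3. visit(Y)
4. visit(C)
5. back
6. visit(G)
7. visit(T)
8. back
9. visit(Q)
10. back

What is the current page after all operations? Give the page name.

Answer: G

Derivation:
After 1 (visit(E)): cur=E back=1 fwd=0
After 2 (visit(D)): cur=D back=2 fwd=0
After 3 (visit(Y)): cur=Y back=3 fwd=0
After 4 (visit(C)): cur=C back=4 fwd=0
After 5 (back): cur=Y back=3 fwd=1
After 6 (visit(G)): cur=G back=4 fwd=0
After 7 (visit(T)): cur=T back=5 fwd=0
After 8 (back): cur=G back=4 fwd=1
After 9 (visit(Q)): cur=Q back=5 fwd=0
After 10 (back): cur=G back=4 fwd=1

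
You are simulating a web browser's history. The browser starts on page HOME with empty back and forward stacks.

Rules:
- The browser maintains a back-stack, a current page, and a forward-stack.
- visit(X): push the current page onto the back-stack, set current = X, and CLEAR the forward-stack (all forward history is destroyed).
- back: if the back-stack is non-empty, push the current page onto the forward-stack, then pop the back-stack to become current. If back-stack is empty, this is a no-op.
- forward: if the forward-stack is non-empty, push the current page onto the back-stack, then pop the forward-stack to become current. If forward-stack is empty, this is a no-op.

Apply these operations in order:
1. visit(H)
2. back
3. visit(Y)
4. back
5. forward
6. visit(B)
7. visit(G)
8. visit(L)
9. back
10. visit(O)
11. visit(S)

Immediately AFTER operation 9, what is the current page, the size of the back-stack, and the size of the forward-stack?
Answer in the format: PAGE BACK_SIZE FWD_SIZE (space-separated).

After 1 (visit(H)): cur=H back=1 fwd=0
After 2 (back): cur=HOME back=0 fwd=1
After 3 (visit(Y)): cur=Y back=1 fwd=0
After 4 (back): cur=HOME back=0 fwd=1
After 5 (forward): cur=Y back=1 fwd=0
After 6 (visit(B)): cur=B back=2 fwd=0
After 7 (visit(G)): cur=G back=3 fwd=0
After 8 (visit(L)): cur=L back=4 fwd=0
After 9 (back): cur=G back=3 fwd=1

G 3 1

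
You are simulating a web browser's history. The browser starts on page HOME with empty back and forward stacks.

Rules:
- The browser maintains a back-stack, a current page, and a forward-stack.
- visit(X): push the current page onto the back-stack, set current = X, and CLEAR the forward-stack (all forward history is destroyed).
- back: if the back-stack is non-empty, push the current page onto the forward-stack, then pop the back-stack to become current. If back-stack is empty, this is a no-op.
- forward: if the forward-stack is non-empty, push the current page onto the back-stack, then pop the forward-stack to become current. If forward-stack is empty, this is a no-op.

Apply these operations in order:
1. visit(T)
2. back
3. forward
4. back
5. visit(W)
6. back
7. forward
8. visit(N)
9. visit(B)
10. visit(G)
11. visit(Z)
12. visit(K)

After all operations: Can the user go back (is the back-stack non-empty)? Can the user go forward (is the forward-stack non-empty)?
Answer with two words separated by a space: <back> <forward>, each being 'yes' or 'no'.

Answer: yes no

Derivation:
After 1 (visit(T)): cur=T back=1 fwd=0
After 2 (back): cur=HOME back=0 fwd=1
After 3 (forward): cur=T back=1 fwd=0
After 4 (back): cur=HOME back=0 fwd=1
After 5 (visit(W)): cur=W back=1 fwd=0
After 6 (back): cur=HOME back=0 fwd=1
After 7 (forward): cur=W back=1 fwd=0
After 8 (visit(N)): cur=N back=2 fwd=0
After 9 (visit(B)): cur=B back=3 fwd=0
After 10 (visit(G)): cur=G back=4 fwd=0
After 11 (visit(Z)): cur=Z back=5 fwd=0
After 12 (visit(K)): cur=K back=6 fwd=0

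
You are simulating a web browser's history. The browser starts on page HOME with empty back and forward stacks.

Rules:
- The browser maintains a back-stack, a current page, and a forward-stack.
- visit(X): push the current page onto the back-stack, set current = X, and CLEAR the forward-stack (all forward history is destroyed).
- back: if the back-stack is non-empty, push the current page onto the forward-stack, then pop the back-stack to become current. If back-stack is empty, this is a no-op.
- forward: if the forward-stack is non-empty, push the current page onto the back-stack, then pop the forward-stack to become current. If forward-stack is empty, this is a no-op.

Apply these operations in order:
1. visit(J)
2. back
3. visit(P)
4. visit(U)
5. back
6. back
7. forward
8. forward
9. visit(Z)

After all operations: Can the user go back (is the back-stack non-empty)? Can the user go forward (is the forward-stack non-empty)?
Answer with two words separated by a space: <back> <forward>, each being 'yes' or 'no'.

After 1 (visit(J)): cur=J back=1 fwd=0
After 2 (back): cur=HOME back=0 fwd=1
After 3 (visit(P)): cur=P back=1 fwd=0
After 4 (visit(U)): cur=U back=2 fwd=0
After 5 (back): cur=P back=1 fwd=1
After 6 (back): cur=HOME back=0 fwd=2
After 7 (forward): cur=P back=1 fwd=1
After 8 (forward): cur=U back=2 fwd=0
After 9 (visit(Z)): cur=Z back=3 fwd=0

Answer: yes no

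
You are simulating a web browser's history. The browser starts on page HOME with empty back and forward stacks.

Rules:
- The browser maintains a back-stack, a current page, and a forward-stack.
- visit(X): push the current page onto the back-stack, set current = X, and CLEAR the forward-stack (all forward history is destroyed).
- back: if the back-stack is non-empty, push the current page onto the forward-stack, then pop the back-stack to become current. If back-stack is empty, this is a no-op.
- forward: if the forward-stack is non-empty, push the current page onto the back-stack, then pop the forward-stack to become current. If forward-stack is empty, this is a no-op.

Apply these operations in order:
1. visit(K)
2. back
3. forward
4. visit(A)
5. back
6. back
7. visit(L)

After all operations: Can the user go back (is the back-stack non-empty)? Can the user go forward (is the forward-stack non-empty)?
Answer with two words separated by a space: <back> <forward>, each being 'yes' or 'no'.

After 1 (visit(K)): cur=K back=1 fwd=0
After 2 (back): cur=HOME back=0 fwd=1
After 3 (forward): cur=K back=1 fwd=0
After 4 (visit(A)): cur=A back=2 fwd=0
After 5 (back): cur=K back=1 fwd=1
After 6 (back): cur=HOME back=0 fwd=2
After 7 (visit(L)): cur=L back=1 fwd=0

Answer: yes no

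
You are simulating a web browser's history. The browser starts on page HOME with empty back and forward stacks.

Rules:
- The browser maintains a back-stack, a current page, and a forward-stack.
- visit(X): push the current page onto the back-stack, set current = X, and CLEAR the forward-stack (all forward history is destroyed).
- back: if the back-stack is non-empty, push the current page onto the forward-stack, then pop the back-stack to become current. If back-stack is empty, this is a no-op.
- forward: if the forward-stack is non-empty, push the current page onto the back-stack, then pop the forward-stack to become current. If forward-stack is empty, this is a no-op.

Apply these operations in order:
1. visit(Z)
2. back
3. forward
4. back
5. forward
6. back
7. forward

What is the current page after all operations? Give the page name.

Answer: Z

Derivation:
After 1 (visit(Z)): cur=Z back=1 fwd=0
After 2 (back): cur=HOME back=0 fwd=1
After 3 (forward): cur=Z back=1 fwd=0
After 4 (back): cur=HOME back=0 fwd=1
After 5 (forward): cur=Z back=1 fwd=0
After 6 (back): cur=HOME back=0 fwd=1
After 7 (forward): cur=Z back=1 fwd=0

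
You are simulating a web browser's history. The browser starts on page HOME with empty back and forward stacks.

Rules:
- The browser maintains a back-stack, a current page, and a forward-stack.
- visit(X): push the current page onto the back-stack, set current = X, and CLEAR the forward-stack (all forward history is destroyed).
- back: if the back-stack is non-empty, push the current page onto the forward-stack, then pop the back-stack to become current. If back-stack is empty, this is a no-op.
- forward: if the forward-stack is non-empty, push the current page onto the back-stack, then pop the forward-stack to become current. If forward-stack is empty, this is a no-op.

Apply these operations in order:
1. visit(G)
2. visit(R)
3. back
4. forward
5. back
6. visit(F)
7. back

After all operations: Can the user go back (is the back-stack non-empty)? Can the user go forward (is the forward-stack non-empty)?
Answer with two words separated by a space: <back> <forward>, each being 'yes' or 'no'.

After 1 (visit(G)): cur=G back=1 fwd=0
After 2 (visit(R)): cur=R back=2 fwd=0
After 3 (back): cur=G back=1 fwd=1
After 4 (forward): cur=R back=2 fwd=0
After 5 (back): cur=G back=1 fwd=1
After 6 (visit(F)): cur=F back=2 fwd=0
After 7 (back): cur=G back=1 fwd=1

Answer: yes yes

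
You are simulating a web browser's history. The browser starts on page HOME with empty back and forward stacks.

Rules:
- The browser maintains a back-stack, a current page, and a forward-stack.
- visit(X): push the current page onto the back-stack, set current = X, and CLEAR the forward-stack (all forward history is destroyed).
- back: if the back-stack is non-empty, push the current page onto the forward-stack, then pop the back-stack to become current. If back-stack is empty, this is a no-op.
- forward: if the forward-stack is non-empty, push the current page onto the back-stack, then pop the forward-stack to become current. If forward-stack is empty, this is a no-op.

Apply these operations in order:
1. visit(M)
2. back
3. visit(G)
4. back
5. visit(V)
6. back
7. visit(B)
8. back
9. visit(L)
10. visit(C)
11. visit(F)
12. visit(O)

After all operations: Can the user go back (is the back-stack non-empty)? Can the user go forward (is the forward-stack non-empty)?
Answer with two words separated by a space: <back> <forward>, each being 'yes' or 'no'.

Answer: yes no

Derivation:
After 1 (visit(M)): cur=M back=1 fwd=0
After 2 (back): cur=HOME back=0 fwd=1
After 3 (visit(G)): cur=G back=1 fwd=0
After 4 (back): cur=HOME back=0 fwd=1
After 5 (visit(V)): cur=V back=1 fwd=0
After 6 (back): cur=HOME back=0 fwd=1
After 7 (visit(B)): cur=B back=1 fwd=0
After 8 (back): cur=HOME back=0 fwd=1
After 9 (visit(L)): cur=L back=1 fwd=0
After 10 (visit(C)): cur=C back=2 fwd=0
After 11 (visit(F)): cur=F back=3 fwd=0
After 12 (visit(O)): cur=O back=4 fwd=0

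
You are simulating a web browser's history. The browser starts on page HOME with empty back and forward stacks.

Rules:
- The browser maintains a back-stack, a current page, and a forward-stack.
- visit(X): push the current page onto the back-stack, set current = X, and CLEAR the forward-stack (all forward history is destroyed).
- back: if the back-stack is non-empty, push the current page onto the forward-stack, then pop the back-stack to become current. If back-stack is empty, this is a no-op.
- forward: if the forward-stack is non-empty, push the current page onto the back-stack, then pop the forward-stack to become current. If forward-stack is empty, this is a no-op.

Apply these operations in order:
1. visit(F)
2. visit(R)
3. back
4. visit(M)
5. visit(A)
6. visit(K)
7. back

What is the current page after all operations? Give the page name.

Answer: A

Derivation:
After 1 (visit(F)): cur=F back=1 fwd=0
After 2 (visit(R)): cur=R back=2 fwd=0
After 3 (back): cur=F back=1 fwd=1
After 4 (visit(M)): cur=M back=2 fwd=0
After 5 (visit(A)): cur=A back=3 fwd=0
After 6 (visit(K)): cur=K back=4 fwd=0
After 7 (back): cur=A back=3 fwd=1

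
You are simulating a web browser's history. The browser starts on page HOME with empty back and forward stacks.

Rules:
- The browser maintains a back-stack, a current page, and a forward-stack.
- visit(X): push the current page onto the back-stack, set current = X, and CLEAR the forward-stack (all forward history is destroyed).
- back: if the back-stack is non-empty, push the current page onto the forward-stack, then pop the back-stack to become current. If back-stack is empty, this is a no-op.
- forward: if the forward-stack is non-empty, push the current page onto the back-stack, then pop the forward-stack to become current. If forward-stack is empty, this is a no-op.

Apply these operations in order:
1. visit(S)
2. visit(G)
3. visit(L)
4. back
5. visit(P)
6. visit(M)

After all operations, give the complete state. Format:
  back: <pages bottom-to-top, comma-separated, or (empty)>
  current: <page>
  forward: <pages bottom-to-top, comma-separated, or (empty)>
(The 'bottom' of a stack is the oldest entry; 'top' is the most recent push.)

After 1 (visit(S)): cur=S back=1 fwd=0
After 2 (visit(G)): cur=G back=2 fwd=0
After 3 (visit(L)): cur=L back=3 fwd=0
After 4 (back): cur=G back=2 fwd=1
After 5 (visit(P)): cur=P back=3 fwd=0
After 6 (visit(M)): cur=M back=4 fwd=0

Answer: back: HOME,S,G,P
current: M
forward: (empty)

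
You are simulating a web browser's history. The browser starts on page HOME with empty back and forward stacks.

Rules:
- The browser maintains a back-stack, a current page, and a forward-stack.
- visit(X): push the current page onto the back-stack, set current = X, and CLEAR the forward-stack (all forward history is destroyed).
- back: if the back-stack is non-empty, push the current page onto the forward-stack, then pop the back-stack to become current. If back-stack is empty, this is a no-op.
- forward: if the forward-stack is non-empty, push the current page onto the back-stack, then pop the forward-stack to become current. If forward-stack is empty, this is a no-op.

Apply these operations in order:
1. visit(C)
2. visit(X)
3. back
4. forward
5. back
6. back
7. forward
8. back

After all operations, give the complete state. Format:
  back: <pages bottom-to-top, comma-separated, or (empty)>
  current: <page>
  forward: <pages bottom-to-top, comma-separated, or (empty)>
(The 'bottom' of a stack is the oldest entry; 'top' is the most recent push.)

After 1 (visit(C)): cur=C back=1 fwd=0
After 2 (visit(X)): cur=X back=2 fwd=0
After 3 (back): cur=C back=1 fwd=1
After 4 (forward): cur=X back=2 fwd=0
After 5 (back): cur=C back=1 fwd=1
After 6 (back): cur=HOME back=0 fwd=2
After 7 (forward): cur=C back=1 fwd=1
After 8 (back): cur=HOME back=0 fwd=2

Answer: back: (empty)
current: HOME
forward: X,C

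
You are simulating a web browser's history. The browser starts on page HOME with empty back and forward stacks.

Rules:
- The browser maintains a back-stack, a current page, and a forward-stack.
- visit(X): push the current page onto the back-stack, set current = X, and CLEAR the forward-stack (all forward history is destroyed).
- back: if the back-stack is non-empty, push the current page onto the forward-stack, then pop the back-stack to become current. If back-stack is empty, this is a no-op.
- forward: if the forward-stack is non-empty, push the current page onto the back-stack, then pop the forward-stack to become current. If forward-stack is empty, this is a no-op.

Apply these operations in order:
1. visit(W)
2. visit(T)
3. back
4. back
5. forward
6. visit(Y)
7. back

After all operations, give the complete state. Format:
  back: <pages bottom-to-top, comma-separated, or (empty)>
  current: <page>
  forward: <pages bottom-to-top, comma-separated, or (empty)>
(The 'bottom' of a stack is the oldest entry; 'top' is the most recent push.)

Answer: back: HOME
current: W
forward: Y

Derivation:
After 1 (visit(W)): cur=W back=1 fwd=0
After 2 (visit(T)): cur=T back=2 fwd=0
After 3 (back): cur=W back=1 fwd=1
After 4 (back): cur=HOME back=0 fwd=2
After 5 (forward): cur=W back=1 fwd=1
After 6 (visit(Y)): cur=Y back=2 fwd=0
After 7 (back): cur=W back=1 fwd=1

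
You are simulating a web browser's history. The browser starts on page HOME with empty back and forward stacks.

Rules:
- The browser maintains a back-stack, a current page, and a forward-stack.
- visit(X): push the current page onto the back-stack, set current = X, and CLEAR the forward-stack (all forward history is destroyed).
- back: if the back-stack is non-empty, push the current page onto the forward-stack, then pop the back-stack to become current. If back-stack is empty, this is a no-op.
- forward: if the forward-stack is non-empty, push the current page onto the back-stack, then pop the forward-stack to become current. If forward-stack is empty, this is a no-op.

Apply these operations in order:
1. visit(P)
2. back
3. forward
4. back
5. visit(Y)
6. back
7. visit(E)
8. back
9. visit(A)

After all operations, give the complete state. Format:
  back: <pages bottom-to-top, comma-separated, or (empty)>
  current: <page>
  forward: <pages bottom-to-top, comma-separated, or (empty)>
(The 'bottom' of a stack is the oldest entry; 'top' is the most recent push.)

Answer: back: HOME
current: A
forward: (empty)

Derivation:
After 1 (visit(P)): cur=P back=1 fwd=0
After 2 (back): cur=HOME back=0 fwd=1
After 3 (forward): cur=P back=1 fwd=0
After 4 (back): cur=HOME back=0 fwd=1
After 5 (visit(Y)): cur=Y back=1 fwd=0
After 6 (back): cur=HOME back=0 fwd=1
After 7 (visit(E)): cur=E back=1 fwd=0
After 8 (back): cur=HOME back=0 fwd=1
After 9 (visit(A)): cur=A back=1 fwd=0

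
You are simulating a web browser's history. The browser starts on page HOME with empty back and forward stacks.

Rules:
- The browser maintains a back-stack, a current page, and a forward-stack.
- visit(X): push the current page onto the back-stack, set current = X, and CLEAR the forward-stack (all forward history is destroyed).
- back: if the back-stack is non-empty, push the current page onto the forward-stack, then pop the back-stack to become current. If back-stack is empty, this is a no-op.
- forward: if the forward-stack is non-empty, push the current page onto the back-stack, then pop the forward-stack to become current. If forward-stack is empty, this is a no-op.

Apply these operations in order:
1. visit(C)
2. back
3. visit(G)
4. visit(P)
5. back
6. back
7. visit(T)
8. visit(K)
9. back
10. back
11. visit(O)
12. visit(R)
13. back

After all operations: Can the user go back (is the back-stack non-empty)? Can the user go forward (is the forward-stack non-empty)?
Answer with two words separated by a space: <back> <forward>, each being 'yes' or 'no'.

Answer: yes yes

Derivation:
After 1 (visit(C)): cur=C back=1 fwd=0
After 2 (back): cur=HOME back=0 fwd=1
After 3 (visit(G)): cur=G back=1 fwd=0
After 4 (visit(P)): cur=P back=2 fwd=0
After 5 (back): cur=G back=1 fwd=1
After 6 (back): cur=HOME back=0 fwd=2
After 7 (visit(T)): cur=T back=1 fwd=0
After 8 (visit(K)): cur=K back=2 fwd=0
After 9 (back): cur=T back=1 fwd=1
After 10 (back): cur=HOME back=0 fwd=2
After 11 (visit(O)): cur=O back=1 fwd=0
After 12 (visit(R)): cur=R back=2 fwd=0
After 13 (back): cur=O back=1 fwd=1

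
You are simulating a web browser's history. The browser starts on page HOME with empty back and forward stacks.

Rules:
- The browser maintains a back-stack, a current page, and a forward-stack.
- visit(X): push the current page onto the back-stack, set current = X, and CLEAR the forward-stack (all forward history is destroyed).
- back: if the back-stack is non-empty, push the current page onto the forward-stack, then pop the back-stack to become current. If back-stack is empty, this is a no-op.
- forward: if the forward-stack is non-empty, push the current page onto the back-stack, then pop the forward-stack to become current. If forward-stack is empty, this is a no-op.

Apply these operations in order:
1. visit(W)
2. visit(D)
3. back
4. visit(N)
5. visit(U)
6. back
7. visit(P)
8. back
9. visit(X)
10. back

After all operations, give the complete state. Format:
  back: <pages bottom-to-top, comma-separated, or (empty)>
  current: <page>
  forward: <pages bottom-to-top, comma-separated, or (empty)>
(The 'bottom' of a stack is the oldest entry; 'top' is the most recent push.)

After 1 (visit(W)): cur=W back=1 fwd=0
After 2 (visit(D)): cur=D back=2 fwd=0
After 3 (back): cur=W back=1 fwd=1
After 4 (visit(N)): cur=N back=2 fwd=0
After 5 (visit(U)): cur=U back=3 fwd=0
After 6 (back): cur=N back=2 fwd=1
After 7 (visit(P)): cur=P back=3 fwd=0
After 8 (back): cur=N back=2 fwd=1
After 9 (visit(X)): cur=X back=3 fwd=0
After 10 (back): cur=N back=2 fwd=1

Answer: back: HOME,W
current: N
forward: X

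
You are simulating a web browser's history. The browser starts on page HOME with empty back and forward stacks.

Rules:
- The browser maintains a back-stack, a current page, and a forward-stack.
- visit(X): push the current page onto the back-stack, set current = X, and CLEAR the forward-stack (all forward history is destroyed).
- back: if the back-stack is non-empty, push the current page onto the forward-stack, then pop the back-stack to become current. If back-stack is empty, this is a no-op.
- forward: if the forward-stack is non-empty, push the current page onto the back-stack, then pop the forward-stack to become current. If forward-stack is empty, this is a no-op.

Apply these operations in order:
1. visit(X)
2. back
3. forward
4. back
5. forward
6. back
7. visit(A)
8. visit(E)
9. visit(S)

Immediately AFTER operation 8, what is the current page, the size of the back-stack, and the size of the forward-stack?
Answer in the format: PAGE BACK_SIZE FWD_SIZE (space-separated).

After 1 (visit(X)): cur=X back=1 fwd=0
After 2 (back): cur=HOME back=0 fwd=1
After 3 (forward): cur=X back=1 fwd=0
After 4 (back): cur=HOME back=0 fwd=1
After 5 (forward): cur=X back=1 fwd=0
After 6 (back): cur=HOME back=0 fwd=1
After 7 (visit(A)): cur=A back=1 fwd=0
After 8 (visit(E)): cur=E back=2 fwd=0

E 2 0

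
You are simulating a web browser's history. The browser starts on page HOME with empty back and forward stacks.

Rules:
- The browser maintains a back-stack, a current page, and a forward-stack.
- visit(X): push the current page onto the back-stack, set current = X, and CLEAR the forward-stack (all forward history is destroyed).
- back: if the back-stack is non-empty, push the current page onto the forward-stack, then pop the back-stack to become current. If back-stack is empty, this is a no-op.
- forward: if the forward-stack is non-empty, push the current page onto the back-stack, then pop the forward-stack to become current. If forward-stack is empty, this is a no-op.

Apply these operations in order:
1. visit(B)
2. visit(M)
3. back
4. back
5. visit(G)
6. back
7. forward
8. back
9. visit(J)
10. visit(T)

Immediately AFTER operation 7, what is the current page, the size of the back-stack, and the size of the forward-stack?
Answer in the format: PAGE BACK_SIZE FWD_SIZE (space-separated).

After 1 (visit(B)): cur=B back=1 fwd=0
After 2 (visit(M)): cur=M back=2 fwd=0
After 3 (back): cur=B back=1 fwd=1
After 4 (back): cur=HOME back=0 fwd=2
After 5 (visit(G)): cur=G back=1 fwd=0
After 6 (back): cur=HOME back=0 fwd=1
After 7 (forward): cur=G back=1 fwd=0

G 1 0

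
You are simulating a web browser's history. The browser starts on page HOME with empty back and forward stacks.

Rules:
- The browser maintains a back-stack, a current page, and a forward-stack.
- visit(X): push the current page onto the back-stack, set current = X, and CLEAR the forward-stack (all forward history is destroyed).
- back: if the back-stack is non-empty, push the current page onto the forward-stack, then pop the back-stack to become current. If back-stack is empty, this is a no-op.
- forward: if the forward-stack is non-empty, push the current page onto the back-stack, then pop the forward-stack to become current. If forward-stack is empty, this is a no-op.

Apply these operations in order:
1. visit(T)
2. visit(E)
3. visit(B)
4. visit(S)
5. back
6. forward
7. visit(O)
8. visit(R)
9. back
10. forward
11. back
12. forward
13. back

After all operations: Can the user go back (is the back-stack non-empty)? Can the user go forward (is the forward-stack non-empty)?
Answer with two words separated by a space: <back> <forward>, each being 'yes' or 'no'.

Answer: yes yes

Derivation:
After 1 (visit(T)): cur=T back=1 fwd=0
After 2 (visit(E)): cur=E back=2 fwd=0
After 3 (visit(B)): cur=B back=3 fwd=0
After 4 (visit(S)): cur=S back=4 fwd=0
After 5 (back): cur=B back=3 fwd=1
After 6 (forward): cur=S back=4 fwd=0
After 7 (visit(O)): cur=O back=5 fwd=0
After 8 (visit(R)): cur=R back=6 fwd=0
After 9 (back): cur=O back=5 fwd=1
After 10 (forward): cur=R back=6 fwd=0
After 11 (back): cur=O back=5 fwd=1
After 12 (forward): cur=R back=6 fwd=0
After 13 (back): cur=O back=5 fwd=1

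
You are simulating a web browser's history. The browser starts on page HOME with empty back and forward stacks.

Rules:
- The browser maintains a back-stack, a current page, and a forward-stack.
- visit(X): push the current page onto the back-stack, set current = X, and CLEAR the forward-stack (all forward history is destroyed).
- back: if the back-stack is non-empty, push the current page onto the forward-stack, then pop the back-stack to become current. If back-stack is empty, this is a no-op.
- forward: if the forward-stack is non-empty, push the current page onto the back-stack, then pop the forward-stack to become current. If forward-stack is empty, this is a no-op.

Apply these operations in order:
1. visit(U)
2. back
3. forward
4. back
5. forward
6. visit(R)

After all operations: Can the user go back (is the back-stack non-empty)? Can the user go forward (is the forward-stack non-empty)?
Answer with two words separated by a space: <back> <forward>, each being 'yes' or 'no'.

Answer: yes no

Derivation:
After 1 (visit(U)): cur=U back=1 fwd=0
After 2 (back): cur=HOME back=0 fwd=1
After 3 (forward): cur=U back=1 fwd=0
After 4 (back): cur=HOME back=0 fwd=1
After 5 (forward): cur=U back=1 fwd=0
After 6 (visit(R)): cur=R back=2 fwd=0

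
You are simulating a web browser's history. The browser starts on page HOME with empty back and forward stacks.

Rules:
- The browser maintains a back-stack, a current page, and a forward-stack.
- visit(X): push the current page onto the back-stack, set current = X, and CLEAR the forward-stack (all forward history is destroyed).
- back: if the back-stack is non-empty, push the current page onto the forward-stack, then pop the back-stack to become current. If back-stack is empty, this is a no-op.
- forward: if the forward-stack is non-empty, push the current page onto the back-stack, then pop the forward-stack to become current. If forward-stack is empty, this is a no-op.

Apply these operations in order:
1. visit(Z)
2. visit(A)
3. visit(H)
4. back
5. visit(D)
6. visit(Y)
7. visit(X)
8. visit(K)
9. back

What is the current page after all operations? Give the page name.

Answer: X

Derivation:
After 1 (visit(Z)): cur=Z back=1 fwd=0
After 2 (visit(A)): cur=A back=2 fwd=0
After 3 (visit(H)): cur=H back=3 fwd=0
After 4 (back): cur=A back=2 fwd=1
After 5 (visit(D)): cur=D back=3 fwd=0
After 6 (visit(Y)): cur=Y back=4 fwd=0
After 7 (visit(X)): cur=X back=5 fwd=0
After 8 (visit(K)): cur=K back=6 fwd=0
After 9 (back): cur=X back=5 fwd=1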